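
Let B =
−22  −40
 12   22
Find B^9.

[[−5632, −10240], [3072, 5632]]

tr B = 0 and det B = −4, so the characteristic polynomial is λ² − (0)λ + (−4) with roots −2 and 2.
Eigenvectors give P = [[−2, 5], [1, −3]] with P⁻¹ = [[−3, −5], [−1, −2]], and B = P·diag(−2, 2)·P⁻¹.
Then B^9 = P·diag(−512, 512)·P⁻¹ = [[1024, 2560], [−512, −1536]] · [[−3, −5], [−1, −2]] = [[−5632, −10240], [3072, 5632]].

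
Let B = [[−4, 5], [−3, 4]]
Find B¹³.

B² = I (check: tr B = 0 and det B = −1), so B¹³ = B since 13 is odd.

[[−4, 5], [−3, 4]]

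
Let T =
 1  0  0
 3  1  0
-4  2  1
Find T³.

[[1, 0, 0], [9, 1, 0], [6, 6, 1]]

T = I + N where N = [[0, 0, 0], [3, 0, 0], [-4, 2, 0]] is strictly lower-triangular, so N³ = 0.
(I + N)³ = I + 3·N + 3·N² = [[1, 0, 0], [9, 1, 0], [6, 6, 1]].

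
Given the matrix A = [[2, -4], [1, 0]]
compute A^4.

A^2 = [[0, -8], [2, -4]]
A^3 = [[-8, 0], [0, -8]]
A^4 = [[-16, 32], [-8, 0]]

[[-16, 32], [-8, 0]]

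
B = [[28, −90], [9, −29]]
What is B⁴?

[[−134, 450], [−45, 151]]

tr B = −1 and det B = −2, so the characteristic polynomial is λ² − (−1)λ + (−2) with roots −2 and 1.
Eigenvectors give P = [[3, 10], [1, 3]] with P⁻¹ = [[−3, 10], [1, −3]], and B = P·diag(−2, 1)·P⁻¹.
Then B⁴ = P·diag(16, 1)·P⁻¹ = [[48, 10], [16, 3]] · [[−3, 10], [1, −3]] = [[−134, 450], [−45, 151]].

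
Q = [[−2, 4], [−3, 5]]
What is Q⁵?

[[−92, 124], [−93, 125]]

tr Q = 3 and det Q = 2, so the characteristic polynomial is λ² − (3)λ + (2) with roots 2 and 1.
Eigenvectors give P = [[1, 4], [1, 3]] with P⁻¹ = [[−3, 4], [1, −1]], and Q = P·diag(2, 1)·P⁻¹.
Then Q⁵ = P·diag(32, 1)·P⁻¹ = [[32, 4], [32, 3]] · [[−3, 4], [1, −1]] = [[−92, 124], [−93, 125]].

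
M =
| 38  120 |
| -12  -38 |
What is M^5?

[[608, 1920], [-192, -608]]

tr M = 0 and det M = -4, so the characteristic polynomial is λ² − (0)λ + (-4) with roots -2 and 2.
Eigenvectors give P = [[-3, 10], [1, -3]] with P⁻¹ = [[3, 10], [1, 3]], and M = P·diag(-2, 2)·P⁻¹.
Then M^5 = P·diag(-32, 32)·P⁻¹ = [[96, 320], [-32, -96]] · [[3, 10], [1, 3]] = [[608, 1920], [-192, -608]].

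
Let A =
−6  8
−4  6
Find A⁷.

tr A = 0 and det A = −4, so the characteristic polynomial is λ² − (0)λ + (−4) with roots −2 and 2.
Eigenvectors give P = [[2, 1], [1, 1]] with P⁻¹ = [[1, −1], [−1, 2]], and A = P·diag(−2, 2)·P⁻¹.
Then A⁷ = P·diag(−128, 128)·P⁻¹ = [[−256, 128], [−128, 128]] · [[1, −1], [−1, 2]] = [[−384, 512], [−256, 384]].

[[−384, 512], [−256, 384]]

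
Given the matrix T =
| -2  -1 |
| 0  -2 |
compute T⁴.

[[16, 32], [0, 16]]

T² = [[4, 4], [0, 4]]
T³ = [[-8, -12], [0, -8]]
T⁴ = [[16, 32], [0, 16]]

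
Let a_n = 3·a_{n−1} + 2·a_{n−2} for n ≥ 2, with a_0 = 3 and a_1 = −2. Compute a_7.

With companion matrix B = [[3, 2], [1, 0]], [a_n, a_{n−1}]ᵀ = B·[a_{n−1}, a_{n−2}]ᵀ, so [a_7, a_6]ᵀ = B⁶·[a_1, a_0]ᵀ.
B⁶ = [[1763, 990], [495, 278]], giving [a_7, a_6]ᵀ = [[−556], [−156]].

−556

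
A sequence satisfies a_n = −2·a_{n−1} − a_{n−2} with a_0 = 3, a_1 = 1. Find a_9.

With companion matrix A = [[−2, −1], [1, 0]], [a_n, a_{n−1}]ᵀ = A·[a_{n−1}, a_{n−2}]ᵀ, so [a_9, a_8]ᵀ = A^8·[a_1, a_0]ᵀ.
A^8 = [[9, 8], [−8, −7]], giving [a_9, a_8]ᵀ = [[33], [−29]].

33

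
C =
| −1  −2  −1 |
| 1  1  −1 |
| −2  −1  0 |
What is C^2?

[[1, 1, 3], [2, 0, −2], [1, 3, 3]]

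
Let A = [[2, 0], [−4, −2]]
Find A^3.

tr A = 0 and det A = −4, so the characteristic polynomial is λ² − (0)λ + (−4) with roots 2 and −2.
Eigenvectors give P = [[1, 0], [−1, 1]] with P⁻¹ = [[1, 0], [1, 1]], and A = P·diag(2, −2)·P⁻¹.
Then A^3 = P·diag(8, −8)·P⁻¹ = [[8, 0], [−8, −8]] · [[1, 0], [1, 1]] = [[8, 0], [−16, −8]].

[[8, 0], [−16, −8]]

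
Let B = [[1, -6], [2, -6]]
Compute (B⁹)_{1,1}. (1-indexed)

tr B = -5 and det B = 6, so the characteristic polynomial is λ² − (-5)λ + (6) with roots -2 and -3.
Eigenvectors give P = [[2, -3], [1, -2]] with P⁻¹ = [[2, -3], [1, -2]], and B = P·diag(-2, -3)·P⁻¹.
Then B⁹ = P·diag(-512, -19683)·P⁻¹ = [[-1024, 59049], [-512, 39366]] · [[2, -3], [1, -2]] = [[57001, -115026], [38342, -77196]].

57001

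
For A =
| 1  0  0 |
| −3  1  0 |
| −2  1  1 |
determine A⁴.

A = I + N where N = [[0, 0, 0], [−3, 0, 0], [−2, 1, 0]] is strictly lower-triangular, so N³ = 0.
(I + N)⁴ = I + 4·N + 6·N² = [[1, 0, 0], [−12, 1, 0], [−26, 4, 1]].

[[1, 0, 0], [−12, 1, 0], [−26, 4, 1]]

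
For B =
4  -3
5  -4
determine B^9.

B² = I (check: tr B = 0 and det B = -1), so B^9 = B since 9 is odd.

[[4, -3], [5, -4]]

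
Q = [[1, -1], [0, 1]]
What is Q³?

[[1, -3], [0, 1]]

Q = I + N where N = [[0, -1], [0, 0]] is strictly upper-triangular, so N² = 0.
(I + N)³ = I + 3·N = [[1, -3], [0, 1]].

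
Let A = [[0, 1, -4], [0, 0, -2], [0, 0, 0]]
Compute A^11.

A is strictly triangular, hence nilpotent: A^3 = 0, so A^11 = 0.

[[0, 0, 0], [0, 0, 0], [0, 0, 0]]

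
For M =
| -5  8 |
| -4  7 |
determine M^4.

tr M = 2 and det M = -3, so the characteristic polynomial is λ² − (2)λ + (-3) with roots -1 and 3.
Eigenvectors give P = [[2, 1], [1, 1]] with P⁻¹ = [[1, -1], [-1, 2]], and M = P·diag(-1, 3)·P⁻¹.
Then M^4 = P·diag(1, 81)·P⁻¹ = [[2, 81], [1, 81]] · [[1, -1], [-1, 2]] = [[-79, 160], [-80, 161]].

[[-79, 160], [-80, 161]]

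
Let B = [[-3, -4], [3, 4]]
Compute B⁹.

B² = B (a projection; rank 1, trace 1), so B⁹ = B.

[[-3, -4], [3, 4]]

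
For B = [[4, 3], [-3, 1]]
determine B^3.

[[-17, 36], [-36, -53]]

B^2 = [[7, 15], [-15, -8]]
B^3 = [[-17, 36], [-36, -53]]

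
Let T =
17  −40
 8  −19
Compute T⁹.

tr T = −2 and det T = −3, so the characteristic polynomial is λ² − (−2)λ + (−3) with roots −3 and 1.
Eigenvectors give P = [[−2, 5], [−1, 2]] with P⁻¹ = [[2, −5], [1, −2]], and T = P·diag(−3, 1)·P⁻¹.
Then T⁹ = P·diag(−19683, 1)·P⁻¹ = [[39366, 5], [19683, 2]] · [[2, −5], [1, −2]] = [[78737, −196840], [39368, −98419]].

[[78737, −196840], [39368, −98419]]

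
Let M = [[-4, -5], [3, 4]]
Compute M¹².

M² = I (check: tr M = 0 and det M = -1), so M¹² = I since 12 is even.

[[1, 0], [0, 1]]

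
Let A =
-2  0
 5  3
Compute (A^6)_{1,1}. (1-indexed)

64

tr A = 1 and det A = -6, so the characteristic polynomial is λ² − (1)λ + (-6) with roots 3 and -2.
Eigenvectors give P = [[0, 1], [1, -1]] with P⁻¹ = [[1, 1], [1, 0]], and A = P·diag(3, -2)·P⁻¹.
Then A^6 = P·diag(729, 64)·P⁻¹ = [[0, 64], [729, -64]] · [[1, 1], [1, 0]] = [[64, 0], [665, 729]].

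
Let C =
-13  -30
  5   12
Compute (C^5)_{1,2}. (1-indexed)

tr C = -1 and det C = -6, so the characteristic polynomial is λ² − (-1)λ + (-6) with roots 2 and -3.
Eigenvectors give P = [[-2, -3], [1, 1]] with P⁻¹ = [[1, 3], [-1, -2]], and C = P·diag(2, -3)·P⁻¹.
Then C^5 = P·diag(32, -243)·P⁻¹ = [[-64, 729], [32, -243]] · [[1, 3], [-1, -2]] = [[-793, -1650], [275, 582]].

-1650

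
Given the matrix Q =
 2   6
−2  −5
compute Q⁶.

[[−188, −378], [126, 253]]

tr Q = −3 and det Q = 2, so the characteristic polynomial is λ² − (−3)λ + (2) with roots −2 and −1.
Eigenvectors give P = [[−3, −2], [2, 1]] with P⁻¹ = [[1, 2], [−2, −3]], and Q = P·diag(−2, −1)·P⁻¹.
Then Q⁶ = P·diag(64, 1)·P⁻¹ = [[−192, −2], [128, 1]] · [[1, 2], [−2, −3]] = [[−188, −378], [126, 253]].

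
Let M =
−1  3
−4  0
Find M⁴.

M² = [[−11, −3], [4, −12]]
M³ = [[23, −33], [44, 12]]
M⁴ = [[109, 69], [−92, 132]]

[[109, 69], [−92, 132]]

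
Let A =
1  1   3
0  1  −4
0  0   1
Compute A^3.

A = I + N where N = [[0, 1, 3], [0, 0, −4], [0, 0, 0]] is strictly upper-triangular, so N^3 = 0.
(I + N)^3 = I + 3·N + 3·N^2 = [[1, 3, −3], [0, 1, −12], [0, 0, 1]].

[[1, 3, −3], [0, 1, −12], [0, 0, 1]]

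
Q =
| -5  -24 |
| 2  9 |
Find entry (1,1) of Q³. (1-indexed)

-77

tr Q = 4 and det Q = 3, so the characteristic polynomial is λ² − (4)λ + (3) with roots 3 and 1.
Eigenvectors give P = [[-3, -4], [1, 1]] with P⁻¹ = [[1, 4], [-1, -3]], and Q = P·diag(3, 1)·P⁻¹.
Then Q³ = P·diag(27, 1)·P⁻¹ = [[-81, -4], [27, 1]] · [[1, 4], [-1, -3]] = [[-77, -312], [26, 105]].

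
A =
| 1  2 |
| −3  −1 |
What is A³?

A² = [[−5, 0], [0, −5]]
A³ = [[−5, −10], [15, 5]]

[[−5, −10], [15, 5]]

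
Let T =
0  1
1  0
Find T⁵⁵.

[[0, 1], [1, 0]]

T² = I (check: tr T = 0 and det T = −1), so T⁵⁵ = T since 55 is odd.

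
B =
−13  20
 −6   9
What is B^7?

tr B = −4 and det B = 3, so the characteristic polynomial is λ² − (−4)λ + (3) with roots −3 and −1.
Eigenvectors give P = [[2, −5], [1, −3]] with P⁻¹ = [[3, −5], [1, −2]], and B = P·diag(−3, −1)·P⁻¹.
Then B^7 = P·diag(−2187, −1)·P⁻¹ = [[−4374, 5], [−2187, 3]] · [[3, −5], [1, −2]] = [[−13117, 21860], [−6558, 10929]].

[[−13117, 21860], [−6558, 10929]]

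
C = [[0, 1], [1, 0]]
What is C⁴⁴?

C² = I (check: tr C = 0 and det C = -1), so C⁴⁴ = I since 44 is even.

[[1, 0], [0, 1]]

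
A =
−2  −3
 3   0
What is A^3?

A^2 = [[−5, 6], [−6, −9]]
A^3 = [[28, 15], [−15, 18]]

[[28, 15], [−15, 18]]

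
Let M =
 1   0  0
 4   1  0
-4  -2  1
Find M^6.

[[1, 0, 0], [24, 1, 0], [-144, -12, 1]]

M = I + N where N = [[0, 0, 0], [4, 0, 0], [-4, -2, 0]] is strictly lower-triangular, so N^3 = 0.
(I + N)^6 = I + 6·N + 15·N^2 = [[1, 0, 0], [24, 1, 0], [-144, -12, 1]].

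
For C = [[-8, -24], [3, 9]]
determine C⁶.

C² = C (a projection; rank 1, trace 1), so C⁶ = C.

[[-8, -24], [3, 9]]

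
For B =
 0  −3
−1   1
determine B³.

B² = [[3, −3], [−1, 4]]
B³ = [[3, −12], [−4, 7]]

[[3, −12], [−4, 7]]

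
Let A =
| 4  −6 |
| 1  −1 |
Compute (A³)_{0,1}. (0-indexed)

−42

tr A = 3 and det A = 2, so the characteristic polynomial is λ² − (3)λ + (2) with roots 2 and 1.
Eigenvectors give P = [[3, 2], [1, 1]] with P⁻¹ = [[1, −2], [−1, 3]], and A = P·diag(2, 1)·P⁻¹.
Then A³ = P·diag(8, 1)·P⁻¹ = [[24, 2], [8, 1]] · [[1, −2], [−1, 3]] = [[22, −42], [7, −13]].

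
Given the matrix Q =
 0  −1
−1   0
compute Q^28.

Q² = I (check: tr Q = 0 and det Q = −1), so Q^28 = I since 28 is even.

[[1, 0], [0, 1]]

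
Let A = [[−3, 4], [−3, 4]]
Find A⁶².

[[−3, 4], [−3, 4]]

A² = A (a projection; rank 1, trace 1), so A⁶² = A.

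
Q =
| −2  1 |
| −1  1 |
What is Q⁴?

Q² = [[3, −1], [1, 0]]
Q³ = [[−5, 2], [−2, 1]]
Q⁴ = [[8, −3], [3, −1]]

[[8, −3], [3, −1]]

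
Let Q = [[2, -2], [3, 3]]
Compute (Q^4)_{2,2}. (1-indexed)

Q^2 = [[-2, -10], [15, 3]]
Q^3 = [[-34, -26], [39, -21]]
Q^4 = [[-146, -10], [15, -141]]

-141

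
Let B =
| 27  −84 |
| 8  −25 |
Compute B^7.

tr B = 2 and det B = −3, so the characteristic polynomial is λ² − (2)λ + (−3) with roots −1 and 3.
Eigenvectors give P = [[−3, 7], [−1, 2]] with P⁻¹ = [[2, −7], [1, −3]], and B = P·diag(−1, 3)·P⁻¹.
Then B^7 = P·diag(−1, 2187)·P⁻¹ = [[3, 15309], [1, 4374]] · [[2, −7], [1, −3]] = [[15315, −45948], [4376, −13129]].

[[15315, −45948], [4376, −13129]]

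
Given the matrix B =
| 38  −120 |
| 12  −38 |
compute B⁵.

tr B = 0 and det B = −4, so the characteristic polynomial is λ² − (0)λ + (−4) with roots 2 and −2.
Eigenvectors give P = [[−10, 3], [−3, 1]] with P⁻¹ = [[−1, 3], [−3, 10]], and B = P·diag(2, −2)·P⁻¹.
Then B⁵ = P·diag(32, −32)·P⁻¹ = [[−320, −96], [−96, −32]] · [[−1, 3], [−3, 10]] = [[608, −1920], [192, −608]].

[[608, −1920], [192, −608]]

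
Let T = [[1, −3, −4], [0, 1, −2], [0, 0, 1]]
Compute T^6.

T = I + N where N = [[0, −3, −4], [0, 0, −2], [0, 0, 0]] is strictly upper-triangular, so N^3 = 0.
(I + N)^6 = I + 6·N + 15·N^2 = [[1, −18, 66], [0, 1, −12], [0, 0, 1]].

[[1, −18, 66], [0, 1, −12], [0, 0, 1]]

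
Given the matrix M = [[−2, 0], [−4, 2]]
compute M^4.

[[16, 0], [0, 16]]

tr M = 0 and det M = −4, so the characteristic polynomial is λ² − (0)λ + (−4) with roots −2 and 2.
Eigenvectors give P = [[1, 0], [1, −1]] with P⁻¹ = [[1, 0], [1, −1]], and M = P·diag(−2, 2)·P⁻¹.
Then M^4 = P·diag(16, 16)·P⁻¹ = [[16, 0], [16, −16]] · [[1, 0], [1, −1]] = [[16, 0], [0, 16]].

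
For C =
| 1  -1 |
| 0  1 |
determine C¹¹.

[[1, -11], [0, 1]]

C = I + N where N = [[0, -1], [0, 0]] is strictly upper-triangular, so N² = 0.
(I + N)¹¹ = I + 11·N = [[1, -11], [0, 1]].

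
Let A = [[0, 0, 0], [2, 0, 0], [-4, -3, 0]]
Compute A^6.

[[0, 0, 0], [0, 0, 0], [0, 0, 0]]

A is strictly triangular, hence nilpotent: A^3 = 0, so A^6 = 0.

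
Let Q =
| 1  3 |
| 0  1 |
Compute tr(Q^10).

2

Q = I + N where N = [[0, 3], [0, 0]] is strictly upper-triangular, so N^2 = 0.
(I + N)^10 = I + 10·N = [[1, 30], [0, 1]].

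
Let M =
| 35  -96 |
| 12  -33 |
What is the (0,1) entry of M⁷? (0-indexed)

-52512

tr M = 2 and det M = -3, so the characteristic polynomial is λ² − (2)λ + (-3) with roots 3 and -1.
Eigenvectors give P = [[-3, 8], [-1, 3]] with P⁻¹ = [[-3, 8], [-1, 3]], and M = P·diag(3, -1)·P⁻¹.
Then M⁷ = P·diag(2187, -1)·P⁻¹ = [[-6561, -8], [-2187, -3]] · [[-3, 8], [-1, 3]] = [[19691, -52512], [6564, -17505]].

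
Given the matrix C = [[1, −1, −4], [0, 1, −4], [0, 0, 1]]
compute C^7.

C = I + N where N = [[0, −1, −4], [0, 0, −4], [0, 0, 0]] is strictly upper-triangular, so N^3 = 0.
(I + N)^7 = I + 7·N + 21·N^2 = [[1, −7, 56], [0, 1, −28], [0, 0, 1]].

[[1, −7, 56], [0, 1, −28], [0, 0, 1]]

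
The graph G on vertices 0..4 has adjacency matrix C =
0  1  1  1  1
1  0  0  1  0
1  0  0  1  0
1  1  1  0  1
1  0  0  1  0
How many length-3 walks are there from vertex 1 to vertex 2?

2

The number of length-3 walks from vertex 1 to vertex 2 is entry (1,2) of C³, where C is the adjacency matrix.
C² = [[4, 1, 1, 3, 1], [1, 2, 2, 1, 2], [1, 2, 2, 1, 2], [3, 1, 1, 4, 1], [1, 2, 2, 1, 2]]
C³ = [[6, 7, 7, 7, 7], [7, 2, 2, 7, 2], [7, 2, 2, 7, 2], [7, 7, 7, 6, 7], [7, 2, 2, 7, 2]]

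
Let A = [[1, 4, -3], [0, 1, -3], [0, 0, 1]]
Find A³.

A = I + N where N = [[0, 4, -3], [0, 0, -3], [0, 0, 0]] is strictly upper-triangular, so N³ = 0.
(I + N)³ = I + 3·N + 3·N² = [[1, 12, -45], [0, 1, -9], [0, 0, 1]].

[[1, 12, -45], [0, 1, -9], [0, 0, 1]]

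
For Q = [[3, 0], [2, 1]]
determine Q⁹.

[[19683, 0], [19682, 1]]

tr Q = 4 and det Q = 3, so the characteristic polynomial is λ² − (4)λ + (3) with roots 3 and 1.
Eigenvectors give P = [[1, 0], [1, −1]] with P⁻¹ = [[1, 0], [1, −1]], and Q = P·diag(3, 1)·P⁻¹.
Then Q⁹ = P·diag(19683, 1)·P⁻¹ = [[19683, 0], [19683, −1]] · [[1, 0], [1, −1]] = [[19683, 0], [19682, 1]].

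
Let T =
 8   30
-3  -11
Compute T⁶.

[[-566, -1890], [189, 631]]

tr T = -3 and det T = 2, so the characteristic polynomial is λ² − (-3)λ + (2) with roots -2 and -1.
Eigenvectors give P = [[-3, 10], [1, -3]] with P⁻¹ = [[3, 10], [1, 3]], and T = P·diag(-2, -1)·P⁻¹.
Then T⁶ = P·diag(64, 1)·P⁻¹ = [[-192, 10], [64, -3]] · [[3, 10], [1, 3]] = [[-566, -1890], [189, 631]].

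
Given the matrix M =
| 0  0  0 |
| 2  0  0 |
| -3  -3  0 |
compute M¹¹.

M is strictly triangular, hence nilpotent: M³ = 0, so M¹¹ = 0.

[[0, 0, 0], [0, 0, 0], [0, 0, 0]]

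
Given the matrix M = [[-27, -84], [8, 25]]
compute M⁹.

[[-137787, -413364], [39368, 118105]]

tr M = -2 and det M = -3, so the characteristic polynomial is λ² − (-2)λ + (-3) with roots -3 and 1.
Eigenvectors give P = [[-7, -3], [2, 1]] with P⁻¹ = [[-1, -3], [2, 7]], and M = P·diag(-3, 1)·P⁻¹.
Then M⁹ = P·diag(-19683, 1)·P⁻¹ = [[137781, -3], [-39366, 1]] · [[-1, -3], [2, 7]] = [[-137787, -413364], [39368, 118105]].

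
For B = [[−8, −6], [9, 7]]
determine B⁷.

tr B = −1 and det B = −2, so the characteristic polynomial is λ² − (−1)λ + (−2) with roots 1 and −2.
Eigenvectors give P = [[−2, 1], [3, −1]] with P⁻¹ = [[1, 1], [3, 2]], and B = P·diag(1, −2)·P⁻¹.
Then B⁷ = P·diag(1, −128)·P⁻¹ = [[−2, −128], [3, 128]] · [[1, 1], [3, 2]] = [[−386, −258], [387, 259]].

[[−386, −258], [387, 259]]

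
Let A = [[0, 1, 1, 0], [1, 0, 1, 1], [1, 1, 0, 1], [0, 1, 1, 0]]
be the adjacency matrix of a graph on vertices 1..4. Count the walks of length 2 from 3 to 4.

1

The number of length-2 walks from vertex 3 to vertex 4 is entry (3,4) of A², where A is the adjacency matrix.
A² = [[2, 1, 1, 2], [1, 3, 2, 1], [1, 2, 3, 1], [2, 1, 1, 2]]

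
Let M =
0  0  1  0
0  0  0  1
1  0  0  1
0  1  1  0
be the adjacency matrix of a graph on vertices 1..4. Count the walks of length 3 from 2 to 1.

1

The number of length-3 walks from vertex 2 to vertex 1 is entry (2,1) of M³, where M is the adjacency matrix.
M² = [[1, 0, 0, 1], [0, 1, 1, 0], [0, 1, 2, 0], [1, 0, 0, 2]]
M³ = [[0, 1, 2, 0], [1, 0, 0, 2], [2, 0, 0, 3], [0, 2, 3, 0]]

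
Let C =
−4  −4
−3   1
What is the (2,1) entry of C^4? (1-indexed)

C^2 = [[28, 12], [9, 13]]
C^3 = [[−148, −100], [−75, −23]]
C^4 = [[892, 492], [369, 277]]

369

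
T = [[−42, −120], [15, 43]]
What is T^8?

[[−50184, −151320], [18915, 57001]]

tr T = 1 and det T = −6, so the characteristic polynomial is λ² − (1)λ + (−6) with roots 3 and −2.
Eigenvectors give P = [[−8, −3], [3, 1]] with P⁻¹ = [[1, 3], [−3, −8]], and T = P·diag(3, −2)·P⁻¹.
Then T^8 = P·diag(6561, 256)·P⁻¹ = [[−52488, −768], [19683, 256]] · [[1, 3], [−3, −8]] = [[−50184, −151320], [18915, 57001]].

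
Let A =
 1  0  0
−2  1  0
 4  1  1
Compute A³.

A = I + N where N = [[0, 0, 0], [−2, 0, 0], [4, 1, 0]] is strictly lower-triangular, so N³ = 0.
(I + N)³ = I + 3·N + 3·N² = [[1, 0, 0], [−6, 1, 0], [6, 3, 1]].

[[1, 0, 0], [−6, 1, 0], [6, 3, 1]]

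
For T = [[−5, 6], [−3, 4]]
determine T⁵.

[[−65, 66], [−33, 34]]

tr T = −1 and det T = −2, so the characteristic polynomial is λ² − (−1)λ + (−2) with roots −2 and 1.
Eigenvectors give P = [[−2, 1], [−1, 1]] with P⁻¹ = [[−1, 1], [−1, 2]], and T = P·diag(−2, 1)·P⁻¹.
Then T⁵ = P·diag(−32, 1)·P⁻¹ = [[64, 1], [32, 1]] · [[−1, 1], [−1, 2]] = [[−65, 66], [−33, 34]].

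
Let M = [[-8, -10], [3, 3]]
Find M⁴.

[[406, 650], [-195, -309]]

tr M = -5 and det M = 6, so the characteristic polynomial is λ² − (-5)λ + (6) with roots -3 and -2.
Eigenvectors give P = [[-2, -5], [1, 3]] with P⁻¹ = [[-3, -5], [1, 2]], and M = P·diag(-3, -2)·P⁻¹.
Then M⁴ = P·diag(81, 16)·P⁻¹ = [[-162, -80], [81, 48]] · [[-3, -5], [1, 2]] = [[406, 650], [-195, -309]].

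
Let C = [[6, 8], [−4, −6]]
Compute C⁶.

tr C = 0 and det C = −4, so the characteristic polynomial is λ² − (0)λ + (−4) with roots 2 and −2.
Eigenvectors give P = [[−2, −1], [1, 1]] with P⁻¹ = [[−1, −1], [1, 2]], and C = P·diag(2, −2)·P⁻¹.
Then C⁶ = P·diag(64, 64)·P⁻¹ = [[−128, −64], [64, 64]] · [[−1, −1], [1, 2]] = [[64, 0], [0, 64]].

[[64, 0], [0, 64]]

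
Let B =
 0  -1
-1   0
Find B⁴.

B² = I (check: tr B = 0 and det B = -1), so B⁴ = I since 4 is even.

[[1, 0], [0, 1]]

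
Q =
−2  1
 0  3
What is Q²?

[[4, 1], [0, 9]]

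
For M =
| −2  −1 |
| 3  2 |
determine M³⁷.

M² = I (check: tr M = 0 and det M = −1), so M³⁷ = M since 37 is odd.

[[−2, −1], [3, 2]]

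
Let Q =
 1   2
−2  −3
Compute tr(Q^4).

2

Q^2 = [[−3, −4], [4, 5]]
Q^3 = [[5, 6], [−6, −7]]
Q^4 = [[−7, −8], [8, 9]]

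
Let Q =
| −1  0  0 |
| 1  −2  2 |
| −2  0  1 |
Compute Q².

[[1, 0, 0], [−7, 4, −2], [0, 0, 1]]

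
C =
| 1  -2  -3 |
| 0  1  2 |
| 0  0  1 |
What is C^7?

C = I + N where N = [[0, -2, -3], [0, 0, 2], [0, 0, 0]] is strictly upper-triangular, so N^3 = 0.
(I + N)^7 = I + 7·N + 21·N^2 = [[1, -14, -105], [0, 1, 14], [0, 0, 1]].

[[1, -14, -105], [0, 1, 14], [0, 0, 1]]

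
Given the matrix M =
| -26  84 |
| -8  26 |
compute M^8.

[[256, 0], [0, 256]]

tr M = 0 and det M = -4, so the characteristic polynomial is λ² − (0)λ + (-4) with roots -2 and 2.
Eigenvectors give P = [[-7, -3], [-2, -1]] with P⁻¹ = [[-1, 3], [2, -7]], and M = P·diag(-2, 2)·P⁻¹.
Then M^8 = P·diag(256, 256)·P⁻¹ = [[-1792, -768], [-512, -256]] · [[-1, 3], [2, -7]] = [[256, 0], [0, 256]].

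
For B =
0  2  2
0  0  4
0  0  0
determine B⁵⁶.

B is strictly triangular, hence nilpotent: B³ = 0, so B⁵⁶ = 0.

[[0, 0, 0], [0, 0, 0], [0, 0, 0]]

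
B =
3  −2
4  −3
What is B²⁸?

[[1, 0], [0, 1]]

B² = I (check: tr B = 0 and det B = −1), so B²⁸ = I since 28 is even.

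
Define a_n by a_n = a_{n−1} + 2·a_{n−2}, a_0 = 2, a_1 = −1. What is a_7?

41

With companion matrix A = [[1, 2], [1, 0]], [a_n, a_{n−1}]ᵀ = A·[a_{n−1}, a_{n−2}]ᵀ, so [a_7, a_6]ᵀ = A⁶·[a_1, a_0]ᵀ.
A⁶ = [[43, 42], [21, 22]], giving [a_7, a_6]ᵀ = [[41], [23]].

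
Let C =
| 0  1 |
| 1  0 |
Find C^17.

[[0, 1], [1, 0]]

C² = I (check: tr C = 0 and det C = −1), so C^17 = C since 17 is odd.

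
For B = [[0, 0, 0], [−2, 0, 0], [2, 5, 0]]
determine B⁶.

[[0, 0, 0], [0, 0, 0], [0, 0, 0]]

B is strictly triangular, hence nilpotent: B³ = 0, so B⁶ = 0.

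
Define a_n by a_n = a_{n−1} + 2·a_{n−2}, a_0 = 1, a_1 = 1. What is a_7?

85

With companion matrix T = [[1, 2], [1, 0]], [a_n, a_{n−1}]ᵀ = T·[a_{n−1}, a_{n−2}]ᵀ, so [a_7, a_6]ᵀ = T⁶·[a_1, a_0]ᵀ.
T⁶ = [[43, 42], [21, 22]], giving [a_7, a_6]ᵀ = [[85], [43]].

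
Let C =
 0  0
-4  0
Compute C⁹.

[[0, 0], [0, 0]]

C is strictly triangular, hence nilpotent: C² = 0, so C⁹ = 0.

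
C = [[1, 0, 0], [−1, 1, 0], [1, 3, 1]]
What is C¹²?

[[1, 0, 0], [−12, 1, 0], [−186, 36, 1]]

C = I + N where N = [[0, 0, 0], [−1, 0, 0], [1, 3, 0]] is strictly lower-triangular, so N³ = 0.
(I + N)¹² = I + 12·N + 66·N² = [[1, 0, 0], [−12, 1, 0], [−186, 36, 1]].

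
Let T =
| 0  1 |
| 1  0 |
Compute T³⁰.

[[1, 0], [0, 1]]

T² = I (check: tr T = 0 and det T = −1), so T³⁰ = I since 30 is even.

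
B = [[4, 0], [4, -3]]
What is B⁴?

[[256, 0], [100, 81]]

B² = [[16, 0], [4, 9]]
B³ = [[64, 0], [52, -27]]
B⁴ = [[256, 0], [100, 81]]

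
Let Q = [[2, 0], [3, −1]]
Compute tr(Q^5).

tr Q = 1 and det Q = −2, so the characteristic polynomial is λ² − (1)λ + (−2) with roots 2 and −1.
Eigenvectors give P = [[1, 0], [1, −1]] with P⁻¹ = [[1, 0], [1, −1]], and Q = P·diag(2, −1)·P⁻¹.
Then Q^5 = P·diag(32, −1)·P⁻¹ = [[32, 0], [32, 1]] · [[1, 0], [1, −1]] = [[32, 0], [33, −1]].

31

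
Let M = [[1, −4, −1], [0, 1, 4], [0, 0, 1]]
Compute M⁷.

[[1, −28, −343], [0, 1, 28], [0, 0, 1]]

M = I + N where N = [[0, −4, −1], [0, 0, 4], [0, 0, 0]] is strictly upper-triangular, so N³ = 0.
(I + N)⁷ = I + 7·N + 21·N² = [[1, −28, −343], [0, 1, 28], [0, 0, 1]].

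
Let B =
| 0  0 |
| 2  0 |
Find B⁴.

[[0, 0], [0, 0]]

B is strictly triangular, hence nilpotent: B² = 0, so B⁴ = 0.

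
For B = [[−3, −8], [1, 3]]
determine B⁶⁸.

[[1, 0], [0, 1]]

B² = I (check: tr B = 0 and det B = −1), so B⁶⁸ = I since 68 is even.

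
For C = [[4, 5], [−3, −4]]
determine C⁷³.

[[4, 5], [−3, −4]]

C² = I (check: tr C = 0 and det C = −1), so C⁷³ = C since 73 is odd.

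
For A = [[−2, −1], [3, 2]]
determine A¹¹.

[[−2, −1], [3, 2]]

A² = I (check: tr A = 0 and det A = −1), so A¹¹ = A since 11 is odd.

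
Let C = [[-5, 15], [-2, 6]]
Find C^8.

C² = C (a projection; rank 1, trace 1), so C^8 = C.

[[-5, 15], [-2, 6]]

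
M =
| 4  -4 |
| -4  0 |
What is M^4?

M^2 = [[32, -16], [-16, 16]]
M^3 = [[192, -128], [-128, 64]]
M^4 = [[1280, -768], [-768, 512]]

[[1280, -768], [-768, 512]]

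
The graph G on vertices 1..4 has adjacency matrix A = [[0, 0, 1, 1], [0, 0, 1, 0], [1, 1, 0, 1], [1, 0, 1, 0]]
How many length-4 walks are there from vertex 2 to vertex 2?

The number of length-4 walks from vertex 2 to vertex 2 is entry (2,2) of A⁴, where A is the adjacency matrix.
A² = [[2, 1, 1, 1], [1, 1, 0, 1], [1, 0, 3, 1], [1, 1, 1, 2]]
A³ = [[2, 1, 4, 3], [1, 0, 3, 1], [4, 3, 2, 4], [3, 1, 4, 2]]
A⁴ = [[7, 4, 6, 6], [4, 3, 2, 4], [6, 2, 11, 6], [6, 4, 6, 7]]

3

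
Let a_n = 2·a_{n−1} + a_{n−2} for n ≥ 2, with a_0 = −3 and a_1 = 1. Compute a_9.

With companion matrix B = [[2, 1], [1, 0]], [a_n, a_{n−1}]ᵀ = B·[a_{n−1}, a_{n−2}]ᵀ, so [a_9, a_8]ᵀ = B⁸·[a_1, a_0]ᵀ.
B⁸ = [[985, 408], [408, 169]], giving [a_9, a_8]ᵀ = [[−239], [−99]].

−239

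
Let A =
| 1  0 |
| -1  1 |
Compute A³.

[[1, 0], [-3, 1]]

A = I + N where N = [[0, 0], [-1, 0]] is strictly lower-triangular, so N² = 0.
(I + N)³ = I + 3·N = [[1, 0], [-3, 1]].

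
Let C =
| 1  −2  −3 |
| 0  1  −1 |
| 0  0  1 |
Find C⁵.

C = I + N where N = [[0, −2, −3], [0, 0, −1], [0, 0, 0]] is strictly upper-triangular, so N³ = 0.
(I + N)⁵ = I + 5·N + 10·N² = [[1, −10, 5], [0, 1, −5], [0, 0, 1]].

[[1, −10, 5], [0, 1, −5], [0, 0, 1]]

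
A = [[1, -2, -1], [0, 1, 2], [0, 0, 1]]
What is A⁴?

A = I + N where N = [[0, -2, -1], [0, 0, 2], [0, 0, 0]] is strictly upper-triangular, so N³ = 0.
(I + N)⁴ = I + 4·N + 6·N² = [[1, -8, -28], [0, 1, 8], [0, 0, 1]].

[[1, -8, -28], [0, 1, 8], [0, 0, 1]]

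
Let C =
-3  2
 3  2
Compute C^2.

[[15, -2], [-3, 10]]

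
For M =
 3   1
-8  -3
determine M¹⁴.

[[1, 0], [0, 1]]

M² = I (check: tr M = 0 and det M = -1), so M¹⁴ = I since 14 is even.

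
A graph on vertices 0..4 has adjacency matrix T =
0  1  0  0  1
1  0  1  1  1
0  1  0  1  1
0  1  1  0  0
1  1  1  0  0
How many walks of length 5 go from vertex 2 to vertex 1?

The number of length-5 walks from vertex 2 to vertex 1 is entry (2,1) of T^5, where T is the adjacency matrix.
T^2 = [[2, 1, 2, 1, 1], [1, 4, 2, 1, 2], [2, 2, 3, 1, 1], [1, 1, 1, 2, 2], [1, 2, 1, 2, 3]]
T^3 = [[2, 6, 3, 3, 5], [6, 6, 7, 6, 7], [3, 7, 4, 5, 7], [3, 6, 5, 2, 3], [5, 7, 7, 3, 4]]
T^4 = [[11, 13, 14, 9, 11], [13, 26, 19, 13, 19], [14, 19, 19, 11, 14], [9, 13, 11, 11, 14], [11, 19, 14, 14, 19]]
T^5 = [[24, 45, 33, 27, 38], [45, 64, 58, 45, 58], [33, 58, 44, 38, 52], [27, 45, 38, 24, 33], [38, 58, 52, 33, 44]]

58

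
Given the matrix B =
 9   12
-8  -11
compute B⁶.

[[-1455, -2184], [1456, 2185]]

tr B = -2 and det B = -3, so the characteristic polynomial is λ² − (-2)λ + (-3) with roots 1 and -3.
Eigenvectors give P = [[3, -1], [-2, 1]] with P⁻¹ = [[1, 1], [2, 3]], and B = P·diag(1, -3)·P⁻¹.
Then B⁶ = P·diag(1, 729)·P⁻¹ = [[3, -729], [-2, 729]] · [[1, 1], [2, 3]] = [[-1455, -2184], [1456, 2185]].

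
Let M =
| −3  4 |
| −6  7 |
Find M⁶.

tr M = 4 and det M = 3, so the characteristic polynomial is λ² − (4)λ + (3) with roots 3 and 1.
Eigenvectors give P = [[−2, 1], [−3, 1]] with P⁻¹ = [[1, −1], [3, −2]], and M = P·diag(3, 1)·P⁻¹.
Then M⁶ = P·diag(729, 1)·P⁻¹ = [[−1458, 1], [−2187, 1]] · [[1, −1], [3, −2]] = [[−1455, 1456], [−2184, 2185]].

[[−1455, 1456], [−2184, 2185]]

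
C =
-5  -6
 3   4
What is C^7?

tr C = -1 and det C = -2, so the characteristic polynomial is λ² − (-1)λ + (-2) with roots 1 and -2.
Eigenvectors give P = [[-1, 2], [1, -1]] with P⁻¹ = [[1, 2], [1, 1]], and C = P·diag(1, -2)·P⁻¹.
Then C^7 = P·diag(1, -128)·P⁻¹ = [[-1, -256], [1, 128]] · [[1, 2], [1, 1]] = [[-257, -258], [129, 130]].

[[-257, -258], [129, 130]]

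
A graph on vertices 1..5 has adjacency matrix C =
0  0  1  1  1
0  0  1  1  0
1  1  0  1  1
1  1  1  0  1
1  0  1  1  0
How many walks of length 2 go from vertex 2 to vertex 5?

2

The number of length-2 walks from vertex 2 to vertex 5 is entry (2,5) of C^2, where C is the adjacency matrix.
C^2 = [[3, 2, 2, 2, 2], [2, 2, 1, 1, 2], [2, 1, 4, 3, 2], [2, 1, 3, 4, 2], [2, 2, 2, 2, 3]]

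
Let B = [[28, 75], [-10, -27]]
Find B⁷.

[[13762, 34725], [-4630, -11703]]

tr B = 1 and det B = -6, so the characteristic polynomial is λ² − (1)λ + (-6) with roots 3 and -2.
Eigenvectors give P = [[3, 5], [-1, -2]] with P⁻¹ = [[2, 5], [-1, -3]], and B = P·diag(3, -2)·P⁻¹.
Then B⁷ = P·diag(2187, -128)·P⁻¹ = [[6561, -640], [-2187, 256]] · [[2, 5], [-1, -3]] = [[13762, 34725], [-4630, -11703]].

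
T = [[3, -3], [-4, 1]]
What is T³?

[[111, -75], [-100, 61]]

T² = [[21, -12], [-16, 13]]
T³ = [[111, -75], [-100, 61]]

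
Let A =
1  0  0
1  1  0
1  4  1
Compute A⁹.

[[1, 0, 0], [9, 1, 0], [153, 36, 1]]

A = I + N where N = [[0, 0, 0], [1, 0, 0], [1, 4, 0]] is strictly lower-triangular, so N³ = 0.
(I + N)⁹ = I + 9·N + 36·N² = [[1, 0, 0], [9, 1, 0], [153, 36, 1]].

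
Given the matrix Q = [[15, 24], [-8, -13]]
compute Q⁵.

tr Q = 2 and det Q = -3, so the characteristic polynomial is λ² − (2)λ + (-3) with roots 3 and -1.
Eigenvectors give P = [[-2, -3], [1, 2]] with P⁻¹ = [[-2, -3], [1, 2]], and Q = P·diag(3, -1)·P⁻¹.
Then Q⁵ = P·diag(243, -1)·P⁻¹ = [[-486, 3], [243, -2]] · [[-2, -3], [1, 2]] = [[975, 1464], [-488, -733]].

[[975, 1464], [-488, -733]]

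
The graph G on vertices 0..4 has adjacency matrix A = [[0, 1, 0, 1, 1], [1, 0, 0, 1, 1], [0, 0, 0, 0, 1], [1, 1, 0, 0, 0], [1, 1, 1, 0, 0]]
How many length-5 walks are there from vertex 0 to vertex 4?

The number of length-5 walks from vertex 0 to vertex 4 is entry (0,4) of A^5, where A is the adjacency matrix.
A^2 = [[3, 2, 1, 1, 1], [2, 3, 1, 1, 1], [1, 1, 1, 0, 0], [1, 1, 0, 2, 2], [1, 1, 0, 2, 3]]
A^3 = [[4, 5, 1, 5, 6], [5, 4, 1, 5, 6], [1, 1, 0, 2, 3], [5, 5, 2, 2, 2], [6, 6, 3, 2, 2]]
A^4 = [[16, 15, 6, 9, 10], [15, 16, 6, 9, 10], [6, 6, 3, 2, 2], [9, 9, 2, 10, 12], [10, 10, 2, 12, 15]]
A^5 = [[34, 35, 10, 31, 37], [35, 34, 10, 31, 37], [10, 10, 2, 12, 15], [31, 31, 12, 18, 20], [37, 37, 15, 20, 22]]

37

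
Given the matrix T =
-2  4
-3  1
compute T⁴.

T² = [[-8, -4], [3, -11]]
T³ = [[28, -36], [27, 1]]
T⁴ = [[52, 76], [-57, 109]]

[[52, 76], [-57, 109]]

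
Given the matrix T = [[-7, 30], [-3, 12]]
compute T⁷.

[[-18403, 61770], [-6177, 20718]]

tr T = 5 and det T = 6, so the characteristic polynomial is λ² − (5)λ + (6) with roots 2 and 3.
Eigenvectors give P = [[10, 3], [3, 1]] with P⁻¹ = [[1, -3], [-3, 10]], and T = P·diag(2, 3)·P⁻¹.
Then T⁷ = P·diag(128, 2187)·P⁻¹ = [[1280, 6561], [384, 2187]] · [[1, -3], [-3, 10]] = [[-18403, 61770], [-6177, 20718]].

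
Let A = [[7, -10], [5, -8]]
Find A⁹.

[[20707, -40390], [20195, -39878]]

tr A = -1 and det A = -6, so the characteristic polynomial is λ² − (-1)λ + (-6) with roots -3 and 2.
Eigenvectors give P = [[-1, 2], [-1, 1]] with P⁻¹ = [[1, -2], [1, -1]], and A = P·diag(-3, 2)·P⁻¹.
Then A⁹ = P·diag(-19683, 512)·P⁻¹ = [[19683, 1024], [19683, 512]] · [[1, -2], [1, -1]] = [[20707, -40390], [20195, -39878]].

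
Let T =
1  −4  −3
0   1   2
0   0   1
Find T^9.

T = I + N where N = [[0, −4, −3], [0, 0, 2], [0, 0, 0]] is strictly upper-triangular, so N^3 = 0.
(I + N)^9 = I + 9·N + 36·N^2 = [[1, −36, −315], [0, 1, 18], [0, 0, 1]].

[[1, −36, −315], [0, 1, 18], [0, 0, 1]]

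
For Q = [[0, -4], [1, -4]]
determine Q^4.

Q^2 = [[-4, 16], [-4, 12]]
Q^3 = [[16, -48], [12, -32]]
Q^4 = [[-48, 128], [-32, 80]]

[[-48, 128], [-32, 80]]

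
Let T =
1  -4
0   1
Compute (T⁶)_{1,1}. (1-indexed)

1

T = I + N where N = [[0, -4], [0, 0]] is strictly upper-triangular, so N² = 0.
(I + N)⁶ = I + 6·N = [[1, -24], [0, 1]].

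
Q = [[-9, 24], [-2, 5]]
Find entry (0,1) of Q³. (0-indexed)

tr Q = -4 and det Q = 3, so the characteristic polynomial is λ² − (-4)λ + (3) with roots -1 and -3.
Eigenvectors give P = [[3, -4], [1, -1]] with P⁻¹ = [[-1, 4], [-1, 3]], and Q = P·diag(-1, -3)·P⁻¹.
Then Q³ = P·diag(-1, -27)·P⁻¹ = [[-3, 108], [-1, 27]] · [[-1, 4], [-1, 3]] = [[-105, 312], [-26, 77]].

312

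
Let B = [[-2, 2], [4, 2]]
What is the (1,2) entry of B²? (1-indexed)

0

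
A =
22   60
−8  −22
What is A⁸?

[[256, 0], [0, 256]]

tr A = 0 and det A = −4, so the characteristic polynomial is λ² − (0)λ + (−4) with roots −2 and 2.
Eigenvectors give P = [[−5, −3], [2, 1]] with P⁻¹ = [[1, 3], [−2, −5]], and A = P·diag(−2, 2)·P⁻¹.
Then A⁸ = P·diag(256, 256)·P⁻¹ = [[−1280, −768], [512, 256]] · [[1, 3], [−2, −5]] = [[256, 0], [0, 256]].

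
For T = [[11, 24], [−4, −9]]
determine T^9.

[[59051, 118104], [−19684, −39369]]

tr T = 2 and det T = −3, so the characteristic polynomial is λ² − (2)λ + (−3) with roots 3 and −1.
Eigenvectors give P = [[3, −2], [−1, 1]] with P⁻¹ = [[1, 2], [1, 3]], and T = P·diag(3, −1)·P⁻¹.
Then T^9 = P·diag(19683, −1)·P⁻¹ = [[59049, 2], [−19683, −1]] · [[1, 2], [1, 3]] = [[59051, 118104], [−19684, −39369]].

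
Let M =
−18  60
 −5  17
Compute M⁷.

[[−9132, 27780], [−2315, 7073]]

tr M = −1 and det M = −6, so the characteristic polynomial is λ² − (−1)λ + (−6) with roots 2 and −3.
Eigenvectors give P = [[3, 4], [1, 1]] with P⁻¹ = [[−1, 4], [1, −3]], and M = P·diag(2, −3)·P⁻¹.
Then M⁷ = P·diag(128, −2187)·P⁻¹ = [[384, −8748], [128, −2187]] · [[−1, 4], [1, −3]] = [[−9132, 27780], [−2315, 7073]].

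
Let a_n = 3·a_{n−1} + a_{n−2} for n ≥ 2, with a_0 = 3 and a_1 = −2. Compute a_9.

With companion matrix C = [[3, 1], [1, 0]], [a_n, a_{n−1}]ᵀ = C·[a_{n−1}, a_{n−2}]ᵀ, so [a_9, a_8]ᵀ = C^8·[a_1, a_0]ᵀ.
C^8 = [[12970, 3927], [3927, 1189]], giving [a_9, a_8]ᵀ = [[−14159], [−4287]].

−14159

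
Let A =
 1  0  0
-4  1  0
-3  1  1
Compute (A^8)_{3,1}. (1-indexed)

-136

A = I + N where N = [[0, 0, 0], [-4, 0, 0], [-3, 1, 0]] is strictly lower-triangular, so N^3 = 0.
(I + N)^8 = I + 8·N + 28·N^2 = [[1, 0, 0], [-32, 1, 0], [-136, 8, 1]].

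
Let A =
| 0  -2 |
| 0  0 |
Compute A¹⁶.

[[0, 0], [0, 0]]

A is strictly triangular, hence nilpotent: A² = 0, so A¹⁶ = 0.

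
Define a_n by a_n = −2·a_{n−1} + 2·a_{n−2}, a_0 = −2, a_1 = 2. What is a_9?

8480

With companion matrix Q = [[−2, 2], [1, 0]], [a_n, a_{n−1}]ᵀ = Q·[a_{n−1}, a_{n−2}]ᵀ, so [a_9, a_8]ᵀ = Q⁸·[a_1, a_0]ᵀ.
Q⁸ = [[2448, −1792], [−896, 656]], giving [a_9, a_8]ᵀ = [[8480], [−3104]].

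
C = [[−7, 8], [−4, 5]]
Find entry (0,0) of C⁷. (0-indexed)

−4375

tr C = −2 and det C = −3, so the characteristic polynomial is λ² − (−2)λ + (−3) with roots 1 and −3.
Eigenvectors give P = [[1, −2], [1, −1]] with P⁻¹ = [[−1, 2], [−1, 1]], and C = P·diag(1, −3)·P⁻¹.
Then C⁷ = P·diag(1, −2187)·P⁻¹ = [[1, 4374], [1, 2187]] · [[−1, 2], [−1, 1]] = [[−4375, 4376], [−2188, 2189]].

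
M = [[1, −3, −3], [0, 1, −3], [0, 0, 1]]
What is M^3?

M = I + N where N = [[0, −3, −3], [0, 0, −3], [0, 0, 0]] is strictly upper-triangular, so N^3 = 0.
(I + N)^3 = I + 3·N + 3·N^2 = [[1, −9, 18], [0, 1, −9], [0, 0, 1]].

[[1, −9, 18], [0, 1, −9], [0, 0, 1]]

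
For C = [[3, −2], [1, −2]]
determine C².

[[7, −2], [1, 2]]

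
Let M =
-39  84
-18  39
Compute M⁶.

[[729, 0], [0, 729]]

tr M = 0 and det M = -9, so the characteristic polynomial is λ² − (0)λ + (-9) with roots 3 and -3.
Eigenvectors give P = [[2, 7], [1, 3]] with P⁻¹ = [[-3, 7], [1, -2]], and M = P·diag(3, -3)·P⁻¹.
Then M⁶ = P·diag(729, 729)·P⁻¹ = [[1458, 5103], [729, 2187]] · [[-3, 7], [1, -2]] = [[729, 0], [0, 729]].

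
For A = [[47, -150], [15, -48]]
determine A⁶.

[[-5921, 19950], [-1995, 6714]]

tr A = -1 and det A = -6, so the characteristic polynomial is λ² − (-1)λ + (-6) with roots -3 and 2.
Eigenvectors give P = [[3, 10], [1, 3]] with P⁻¹ = [[-3, 10], [1, -3]], and A = P·diag(-3, 2)·P⁻¹.
Then A⁶ = P·diag(729, 64)·P⁻¹ = [[2187, 640], [729, 192]] · [[-3, 10], [1, -3]] = [[-5921, 19950], [-1995, 6714]].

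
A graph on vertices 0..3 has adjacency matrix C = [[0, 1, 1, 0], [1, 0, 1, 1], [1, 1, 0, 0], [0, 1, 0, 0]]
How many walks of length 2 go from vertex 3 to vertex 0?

The number of length-2 walks from vertex 3 to vertex 0 is entry (3,0) of C^2, where C is the adjacency matrix.
C^2 = [[2, 1, 1, 1], [1, 3, 1, 0], [1, 1, 2, 1], [1, 0, 1, 1]]

1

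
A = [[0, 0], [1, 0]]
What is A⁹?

[[0, 0], [0, 0]]

A is strictly triangular, hence nilpotent: A² = 0, so A⁹ = 0.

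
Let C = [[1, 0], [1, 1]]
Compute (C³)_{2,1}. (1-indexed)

C = I + N where N = [[0, 0], [1, 0]] is strictly lower-triangular, so N² = 0.
(I + N)³ = I + 3·N = [[1, 0], [3, 1]].

3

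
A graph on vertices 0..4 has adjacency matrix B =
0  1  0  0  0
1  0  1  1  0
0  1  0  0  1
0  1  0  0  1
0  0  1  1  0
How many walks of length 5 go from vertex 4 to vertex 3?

The number of length-5 walks from vertex 4 to vertex 3 is entry (4,3) of B⁵, where B is the adjacency matrix.
B² = [[1, 0, 1, 1, 0], [0, 3, 0, 0, 2], [1, 0, 2, 2, 0], [1, 0, 2, 2, 0], [0, 2, 0, 0, 2]]
B³ = [[0, 3, 0, 0, 2], [3, 0, 5, 5, 0], [0, 5, 0, 0, 4], [0, 5, 0, 0, 4], [2, 0, 4, 4, 0]]
B⁴ = [[3, 0, 5, 5, 0], [0, 13, 0, 0, 10], [5, 0, 9, 9, 0], [5, 0, 9, 9, 0], [0, 10, 0, 0, 8]]
B⁵ = [[0, 13, 0, 0, 10], [13, 0, 23, 23, 0], [0, 23, 0, 0, 18], [0, 23, 0, 0, 18], [10, 0, 18, 18, 0]]

18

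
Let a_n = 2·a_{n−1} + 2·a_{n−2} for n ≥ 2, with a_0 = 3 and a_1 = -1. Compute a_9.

2928

With companion matrix A = [[2, 2], [1, 0]], [a_n, a_{n−1}]ᵀ = A·[a_{n−1}, a_{n−2}]ᵀ, so [a_9, a_8]ᵀ = A⁸·[a_1, a_0]ᵀ.
A⁸ = [[2448, 1792], [896, 656]], giving [a_9, a_8]ᵀ = [[2928], [1072]].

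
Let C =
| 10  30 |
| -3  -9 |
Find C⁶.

[[10, 30], [-3, -9]]

C² = C (a projection; rank 1, trace 1), so C⁶ = C.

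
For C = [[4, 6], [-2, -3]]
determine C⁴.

[[4, 6], [-2, -3]]

C² = C (a projection; rank 1, trace 1), so C⁴ = C.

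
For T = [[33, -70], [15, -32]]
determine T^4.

tr T = 1 and det T = -6, so the characteristic polynomial is λ² − (1)λ + (-6) with roots -2 and 3.
Eigenvectors give P = [[2, 7], [1, 3]] with P⁻¹ = [[-3, 7], [1, -2]], and T = P·diag(-2, 3)·P⁻¹.
Then T^4 = P·diag(16, 81)·P⁻¹ = [[32, 567], [16, 243]] · [[-3, 7], [1, -2]] = [[471, -910], [195, -374]].

[[471, -910], [195, -374]]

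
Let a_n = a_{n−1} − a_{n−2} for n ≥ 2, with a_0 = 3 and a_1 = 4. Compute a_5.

With companion matrix M = [[1, −1], [1, 0]], [a_n, a_{n−1}]ᵀ = M·[a_{n−1}, a_{n−2}]ᵀ, so [a_5, a_4]ᵀ = M^4·[a_1, a_0]ᵀ.
M^4 = [[−1, 1], [−1, 0]], giving [a_5, a_4]ᵀ = [[−1], [−4]].

−1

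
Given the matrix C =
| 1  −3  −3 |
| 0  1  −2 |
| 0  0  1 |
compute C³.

C = I + N where N = [[0, −3, −3], [0, 0, −2], [0, 0, 0]] is strictly upper-triangular, so N³ = 0.
(I + N)³ = I + 3·N + 3·N² = [[1, −9, 9], [0, 1, −6], [0, 0, 1]].

[[1, −9, 9], [0, 1, −6], [0, 0, 1]]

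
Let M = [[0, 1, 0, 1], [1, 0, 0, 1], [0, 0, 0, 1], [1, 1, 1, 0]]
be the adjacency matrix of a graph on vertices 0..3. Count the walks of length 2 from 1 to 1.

The number of length-2 walks from vertex 1 to vertex 1 is entry (1,1) of M², where M is the adjacency matrix.
M² = [[2, 1, 1, 1], [1, 2, 1, 1], [1, 1, 1, 0], [1, 1, 0, 3]]

2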